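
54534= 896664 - 842130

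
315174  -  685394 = -370220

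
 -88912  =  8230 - 97142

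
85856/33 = 85856/33 = 2601.70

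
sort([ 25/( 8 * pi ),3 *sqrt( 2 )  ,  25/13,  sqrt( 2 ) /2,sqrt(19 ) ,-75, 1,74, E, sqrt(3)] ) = [ - 75,  sqrt( 2 )/2,  25/(8* pi ), 1, sqrt( 3 ) , 25/13, E,3*sqrt(2),sqrt( 19),74]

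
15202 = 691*22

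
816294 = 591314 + 224980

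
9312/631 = 9312/631  =  14.76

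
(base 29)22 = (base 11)55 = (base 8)74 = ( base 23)2E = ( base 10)60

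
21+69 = 90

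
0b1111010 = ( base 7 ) 233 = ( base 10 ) 122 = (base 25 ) 4M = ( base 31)3T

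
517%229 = 59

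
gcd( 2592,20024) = 8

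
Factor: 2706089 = 2706089^1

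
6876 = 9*764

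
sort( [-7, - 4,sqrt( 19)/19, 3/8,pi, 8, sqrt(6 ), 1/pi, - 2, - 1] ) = [ - 7, -4 , -2, - 1,  sqrt(19 ) /19, 1/pi, 3/8,sqrt( 6 ),pi,8] 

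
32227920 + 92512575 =124740495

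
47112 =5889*8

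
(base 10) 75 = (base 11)69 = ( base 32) 2b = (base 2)1001011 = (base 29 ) 2H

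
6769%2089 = 502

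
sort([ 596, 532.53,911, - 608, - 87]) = [ - 608, - 87, 532.53, 596,911 ] 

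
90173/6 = 90173/6  =  15028.83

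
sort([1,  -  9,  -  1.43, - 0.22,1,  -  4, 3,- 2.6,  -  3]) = [ - 9,- 4, - 3, - 2.6,  -  1.43,  -  0.22, 1,1, 3] 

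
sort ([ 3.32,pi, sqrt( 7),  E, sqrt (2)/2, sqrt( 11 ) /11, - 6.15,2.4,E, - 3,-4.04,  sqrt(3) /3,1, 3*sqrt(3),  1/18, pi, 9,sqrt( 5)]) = [-6.15, - 4.04, - 3  ,  1/18,sqrt( 11) /11, sqrt( 3)/3,sqrt( 2)/2,  1,sqrt(5),2.4,  sqrt( 7),E,E,pi,pi,3.32,3*sqrt( 3),9]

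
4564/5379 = 28/33 = 0.85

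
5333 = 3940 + 1393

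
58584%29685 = 28899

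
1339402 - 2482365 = -1142963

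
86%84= 2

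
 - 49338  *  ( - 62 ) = 3058956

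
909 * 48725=44291025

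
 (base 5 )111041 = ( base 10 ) 3896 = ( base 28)4R4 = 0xf38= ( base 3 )12100022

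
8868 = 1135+7733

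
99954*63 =6297102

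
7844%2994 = 1856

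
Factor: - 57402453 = - 3^1 * 19134151^1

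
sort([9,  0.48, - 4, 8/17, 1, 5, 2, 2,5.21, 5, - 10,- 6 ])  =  [-10, - 6, - 4, 8/17,0.48, 1,  2, 2,5, 5, 5.21,9] 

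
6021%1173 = 156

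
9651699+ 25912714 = 35564413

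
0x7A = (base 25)4M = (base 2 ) 1111010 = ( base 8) 172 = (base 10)122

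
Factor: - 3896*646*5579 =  -14041316464 = - 2^4*7^1 * 17^1 * 19^1*487^1 * 797^1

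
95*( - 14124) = -1341780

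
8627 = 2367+6260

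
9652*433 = 4179316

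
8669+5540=14209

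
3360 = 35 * 96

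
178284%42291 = 9120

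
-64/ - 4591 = 64/4591 = 0.01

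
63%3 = 0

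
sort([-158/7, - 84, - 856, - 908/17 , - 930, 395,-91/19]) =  [ - 930, - 856, - 84, - 908/17, - 158/7 , - 91/19,395 ]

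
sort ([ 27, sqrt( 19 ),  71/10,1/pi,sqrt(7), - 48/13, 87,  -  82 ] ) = [-82,-48/13, 1/pi,sqrt ( 7), sqrt(  19 ),71/10,27,87]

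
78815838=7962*9899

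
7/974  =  7/974 = 0.01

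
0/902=0=0.00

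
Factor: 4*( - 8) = -2^5 = -32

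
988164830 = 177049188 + 811115642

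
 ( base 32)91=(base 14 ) 169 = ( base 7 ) 562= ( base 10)289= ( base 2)100100001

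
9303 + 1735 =11038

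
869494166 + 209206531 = 1078700697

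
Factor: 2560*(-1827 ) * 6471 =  - 30265643520 = - 2^9*3^4*5^1*7^1*29^1*719^1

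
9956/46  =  216 + 10/23 = 216.43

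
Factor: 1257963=3^1*7^1*37^1*1619^1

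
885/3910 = 177/782 = 0.23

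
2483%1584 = 899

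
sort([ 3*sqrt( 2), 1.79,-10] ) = [ - 10,1.79, 3*sqrt(2)]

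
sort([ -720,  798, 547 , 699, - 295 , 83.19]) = [ - 720,  -  295, 83.19,547, 699,798]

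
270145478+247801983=517947461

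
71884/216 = 17971/54= 332.80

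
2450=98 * 25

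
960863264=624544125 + 336319139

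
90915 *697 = 63367755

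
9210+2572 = 11782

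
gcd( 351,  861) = 3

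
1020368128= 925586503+94781625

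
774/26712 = 43/1484= 0.03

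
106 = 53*2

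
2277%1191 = 1086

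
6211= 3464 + 2747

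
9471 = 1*9471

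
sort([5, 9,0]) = [ 0, 5, 9]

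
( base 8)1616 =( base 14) 490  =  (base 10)910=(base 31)TB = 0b1110001110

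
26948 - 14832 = 12116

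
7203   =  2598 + 4605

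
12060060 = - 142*(-84930)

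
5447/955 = 5447/955=5.70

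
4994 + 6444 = 11438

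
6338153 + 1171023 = 7509176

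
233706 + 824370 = 1058076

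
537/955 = 537/955 = 0.56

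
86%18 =14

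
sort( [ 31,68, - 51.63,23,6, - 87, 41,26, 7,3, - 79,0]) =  [  -  87, - 79 , - 51.63, 0,3,6, 7,23, 26,  31,41,68] 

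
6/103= 6/103 = 0.06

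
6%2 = 0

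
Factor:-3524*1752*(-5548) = 2^7*3^1*19^1 * 73^2*881^1 = 34253618304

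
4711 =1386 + 3325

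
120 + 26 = 146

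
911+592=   1503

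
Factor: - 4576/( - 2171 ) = 2^5 * 11^1 * 167^( - 1)=352/167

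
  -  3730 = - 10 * 373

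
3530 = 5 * 706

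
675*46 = 31050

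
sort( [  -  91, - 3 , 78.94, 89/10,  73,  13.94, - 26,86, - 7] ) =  [ - 91,  -  26,-7,-3 , 89/10,13.94, 73,78.94, 86]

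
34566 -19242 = 15324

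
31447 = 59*533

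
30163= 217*139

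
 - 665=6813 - 7478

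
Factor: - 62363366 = - 2^1*13^2*307^1 * 601^1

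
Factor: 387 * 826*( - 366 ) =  - 2^2*3^3 * 7^1*43^1*59^1*61^1 =- 116996292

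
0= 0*80605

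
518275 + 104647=622922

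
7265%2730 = 1805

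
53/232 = 53/232 = 0.23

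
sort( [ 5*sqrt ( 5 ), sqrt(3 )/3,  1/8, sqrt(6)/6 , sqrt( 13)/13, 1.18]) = [1/8, sqrt( 13 ) /13, sqrt( 6)/6, sqrt (3)/3,1.18, 5*sqrt( 5)]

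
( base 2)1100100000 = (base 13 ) 497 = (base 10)800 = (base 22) 1E8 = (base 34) NI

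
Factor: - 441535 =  - 5^1 * 233^1*379^1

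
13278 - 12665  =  613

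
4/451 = 4/451 = 0.01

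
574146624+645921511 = 1220068135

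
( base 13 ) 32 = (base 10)41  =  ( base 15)2B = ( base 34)17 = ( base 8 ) 51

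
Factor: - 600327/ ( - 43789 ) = 3^2 * 7^1*13^1 * 733^1*43789^( - 1)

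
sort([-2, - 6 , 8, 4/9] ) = [-6 , - 2, 4/9 , 8 ] 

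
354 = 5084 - 4730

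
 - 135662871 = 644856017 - 780518888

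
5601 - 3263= 2338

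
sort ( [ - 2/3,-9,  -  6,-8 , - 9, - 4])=[ - 9, - 9 ,- 8 , - 6,- 4, - 2/3 ] 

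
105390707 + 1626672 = 107017379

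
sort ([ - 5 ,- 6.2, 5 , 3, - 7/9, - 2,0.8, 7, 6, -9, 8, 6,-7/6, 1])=[  -  9,-6.2,- 5, - 2,-7/6,-7/9, 0.8, 1,3, 5,6, 6,7,8]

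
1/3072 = 1/3072 = 0.00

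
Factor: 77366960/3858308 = 2^2*5^1*11^1*87917^1*964577^ ( - 1) = 19341740/964577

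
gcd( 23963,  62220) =1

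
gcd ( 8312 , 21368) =8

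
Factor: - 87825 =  - 3^1*5^2*1171^1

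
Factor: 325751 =325751^1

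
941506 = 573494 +368012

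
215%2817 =215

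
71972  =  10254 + 61718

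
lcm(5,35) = 35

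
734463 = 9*81607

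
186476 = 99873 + 86603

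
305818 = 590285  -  284467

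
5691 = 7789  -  2098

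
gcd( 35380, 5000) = 20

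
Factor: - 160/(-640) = 2^( - 2 ) = 1/4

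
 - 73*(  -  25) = 1825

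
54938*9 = 494442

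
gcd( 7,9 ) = 1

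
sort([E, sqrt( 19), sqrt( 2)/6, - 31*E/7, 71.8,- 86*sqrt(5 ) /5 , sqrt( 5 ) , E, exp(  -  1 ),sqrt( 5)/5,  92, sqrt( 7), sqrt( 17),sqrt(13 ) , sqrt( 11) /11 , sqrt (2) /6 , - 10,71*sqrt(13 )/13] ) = [ - 86*sqrt( 5) /5,-31*E/7,- 10,sqrt( 2 )/6 , sqrt (2)/6, sqrt( 11) /11, exp(-1), sqrt( 5)/5, sqrt( 5 ), sqrt ( 7), E, E,sqrt( 13 ),  sqrt(17 ), sqrt(19), 71*sqrt( 13 )/13, 71.8,92]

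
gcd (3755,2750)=5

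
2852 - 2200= 652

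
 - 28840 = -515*56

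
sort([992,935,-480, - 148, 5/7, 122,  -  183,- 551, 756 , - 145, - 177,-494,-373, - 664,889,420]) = [ - 664,-551, - 494,- 480,-373 , - 183, - 177, - 148 ,-145,5/7, 122, 420 , 756, 889,935,992 ] 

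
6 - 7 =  - 1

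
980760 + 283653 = 1264413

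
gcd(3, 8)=1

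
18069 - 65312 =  - 47243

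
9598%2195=818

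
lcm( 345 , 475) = 32775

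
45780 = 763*60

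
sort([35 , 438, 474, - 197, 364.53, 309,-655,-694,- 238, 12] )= [ - 694, - 655,-238,-197, 12, 35,309,364.53,  438,474 ]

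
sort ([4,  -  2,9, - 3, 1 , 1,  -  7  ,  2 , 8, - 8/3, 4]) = [ - 7,  -  3, - 8/3, - 2,1,1,2,4,  4,8 , 9] 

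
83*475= 39425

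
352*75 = 26400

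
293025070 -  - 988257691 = 1281282761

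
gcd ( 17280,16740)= 540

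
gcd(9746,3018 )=2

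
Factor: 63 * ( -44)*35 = -97020 =- 2^2*3^2 * 5^1 * 7^2*11^1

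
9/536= 9/536= 0.02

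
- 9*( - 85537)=769833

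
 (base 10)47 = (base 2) 101111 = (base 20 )27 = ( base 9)52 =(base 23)21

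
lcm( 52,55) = 2860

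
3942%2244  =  1698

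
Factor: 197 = 197^1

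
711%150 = 111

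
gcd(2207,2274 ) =1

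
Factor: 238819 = 7^1 * 109^1*313^1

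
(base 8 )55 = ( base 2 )101101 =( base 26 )1j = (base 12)39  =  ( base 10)45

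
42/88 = 21/44 = 0.48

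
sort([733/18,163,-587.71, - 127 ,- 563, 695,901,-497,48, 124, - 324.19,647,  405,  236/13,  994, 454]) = [ - 587.71, -563, - 497  , - 324.19 , -127, 236/13, 733/18, 48, 124,163,405,  454, 647,  695, 901, 994]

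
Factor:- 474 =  -2^1*3^1*79^1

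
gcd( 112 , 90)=2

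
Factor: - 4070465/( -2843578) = 2^ ( - 1)*5^1 * 7^1*6121^1 * 74831^(- 1 )= 214235/149662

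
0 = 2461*0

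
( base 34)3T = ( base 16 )83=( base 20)6b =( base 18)75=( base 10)131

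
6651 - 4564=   2087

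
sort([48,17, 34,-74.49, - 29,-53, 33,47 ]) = [ - 74.49, - 53,-29 , 17,33,34 , 47,  48 ]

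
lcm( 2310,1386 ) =6930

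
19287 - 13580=5707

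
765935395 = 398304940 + 367630455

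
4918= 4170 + 748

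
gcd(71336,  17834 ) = 17834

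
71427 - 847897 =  - 776470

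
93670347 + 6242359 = 99912706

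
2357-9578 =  - 7221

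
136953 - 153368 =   -  16415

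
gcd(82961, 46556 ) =1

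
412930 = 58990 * 7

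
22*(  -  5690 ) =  - 125180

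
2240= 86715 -84475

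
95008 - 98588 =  - 3580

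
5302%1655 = 337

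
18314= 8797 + 9517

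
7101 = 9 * 789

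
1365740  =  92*14845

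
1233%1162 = 71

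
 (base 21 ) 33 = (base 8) 102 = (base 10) 66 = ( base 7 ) 123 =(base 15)46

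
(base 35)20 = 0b1000110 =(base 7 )130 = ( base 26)2i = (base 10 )70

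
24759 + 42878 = 67637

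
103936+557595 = 661531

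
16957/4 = 4239 + 1/4 = 4239.25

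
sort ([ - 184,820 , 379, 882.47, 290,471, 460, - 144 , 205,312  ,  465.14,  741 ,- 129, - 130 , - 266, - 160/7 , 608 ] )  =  [ - 266, - 184,-144, - 130, - 129, - 160/7, 205 , 290 , 312, 379,460,465.14,471 , 608, 741 , 820, 882.47]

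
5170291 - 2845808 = 2324483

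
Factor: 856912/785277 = 2^4*3^(-2) *7^2*1093^1*87253^( - 1)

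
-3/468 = -1/156  =  - 0.01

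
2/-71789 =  - 2/71789 = - 0.00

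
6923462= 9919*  698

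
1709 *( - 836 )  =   - 1428724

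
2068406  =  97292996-95224590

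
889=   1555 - 666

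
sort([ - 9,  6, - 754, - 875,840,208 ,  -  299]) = [- 875, - 754, - 299, -9,  6, 208,840 ]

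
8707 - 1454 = 7253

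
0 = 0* 5508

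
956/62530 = 478/31265 = 0.02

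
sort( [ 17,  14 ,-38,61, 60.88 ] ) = [  -  38, 14 , 17, 60.88, 61 ] 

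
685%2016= 685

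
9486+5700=15186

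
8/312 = 1/39 = 0.03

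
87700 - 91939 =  - 4239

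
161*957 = 154077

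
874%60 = 34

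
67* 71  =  4757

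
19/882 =19/882 = 0.02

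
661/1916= 661/1916 =0.34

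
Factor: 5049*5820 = 29385180 = 2^2*3^4*5^1*11^1*17^1*97^1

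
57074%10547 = 4339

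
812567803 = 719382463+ 93185340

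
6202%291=91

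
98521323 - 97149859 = 1371464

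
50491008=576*87658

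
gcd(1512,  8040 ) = 24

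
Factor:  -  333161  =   - 333161^1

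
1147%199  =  152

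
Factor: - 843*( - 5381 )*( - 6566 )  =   - 2^1*3^1 * 7^2*67^1* 281^1*5381^1 = -  29784577578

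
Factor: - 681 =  - 3^1*227^1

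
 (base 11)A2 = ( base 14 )80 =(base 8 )160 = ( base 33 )3D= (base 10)112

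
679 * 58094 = 39445826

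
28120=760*37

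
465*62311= 28974615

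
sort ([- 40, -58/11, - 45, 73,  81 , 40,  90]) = [ - 45 , - 40,-58/11 , 40,73, 81, 90] 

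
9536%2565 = 1841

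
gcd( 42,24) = 6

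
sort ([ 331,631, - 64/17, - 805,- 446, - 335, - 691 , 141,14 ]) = [-805, - 691, - 446 ,  -  335,-64/17,14,  141, 331 , 631] 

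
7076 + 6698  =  13774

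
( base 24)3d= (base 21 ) 41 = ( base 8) 125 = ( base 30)2p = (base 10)85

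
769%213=130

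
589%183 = 40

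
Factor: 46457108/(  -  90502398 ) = - 23228554/45251199 = - 2^1*3^( - 2 )*7^( - 1 )* 109^1*127^1*131^ ( - 1 )*  839^1*5483^( - 1 ) 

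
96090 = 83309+12781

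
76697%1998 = 773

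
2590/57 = 2590/57 = 45.44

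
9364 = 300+9064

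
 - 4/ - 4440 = 1/1110 = 0.00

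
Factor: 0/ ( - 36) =0 = 0^1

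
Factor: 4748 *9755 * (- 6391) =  - 2^2 * 5^1*7^1 *11^1 * 83^1*1187^1*1951^1  =  -  296010285340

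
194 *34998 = 6789612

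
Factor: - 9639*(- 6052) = 2^2*3^4*7^1*17^2*89^1 = 58335228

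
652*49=31948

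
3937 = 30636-26699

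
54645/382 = 54645/382 = 143.05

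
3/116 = 3/116 =0.03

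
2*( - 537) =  -1074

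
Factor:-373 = -373^1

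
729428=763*956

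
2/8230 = 1/4115 = 0.00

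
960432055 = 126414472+834017583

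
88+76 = 164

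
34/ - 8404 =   -  17/4202 = - 0.00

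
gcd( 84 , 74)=2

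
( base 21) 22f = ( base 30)119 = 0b1110101011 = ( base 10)939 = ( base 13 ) 573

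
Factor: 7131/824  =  2^( - 3 )*3^1*103^( - 1 ) *2377^1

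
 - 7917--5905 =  - 2012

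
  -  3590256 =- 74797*48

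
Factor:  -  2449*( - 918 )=2248182 = 2^1*3^3 * 17^1 * 31^1*79^1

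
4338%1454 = 1430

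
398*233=92734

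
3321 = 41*81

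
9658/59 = 163 + 41/59=163.69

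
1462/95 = 1462/95 =15.39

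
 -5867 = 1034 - 6901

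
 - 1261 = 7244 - 8505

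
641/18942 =641/18942 = 0.03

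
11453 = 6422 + 5031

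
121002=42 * 2881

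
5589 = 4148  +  1441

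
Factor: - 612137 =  - 612137^1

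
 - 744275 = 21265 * ( - 35)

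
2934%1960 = 974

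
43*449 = 19307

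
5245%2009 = 1227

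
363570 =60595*6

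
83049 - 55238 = 27811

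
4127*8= 33016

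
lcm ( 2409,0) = 0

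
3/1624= 3/1624 = 0.00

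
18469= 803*23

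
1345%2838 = 1345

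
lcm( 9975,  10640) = 159600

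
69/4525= 69/4525 = 0.02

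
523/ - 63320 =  - 1  +  62797/63320 =-0.01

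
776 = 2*388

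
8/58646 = 4/29323= 0.00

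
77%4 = 1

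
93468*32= 2990976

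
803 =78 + 725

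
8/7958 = 4/3979 = 0.00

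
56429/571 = 98 + 471/571 = 98.82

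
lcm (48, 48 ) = 48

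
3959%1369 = 1221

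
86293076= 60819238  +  25473838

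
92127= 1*92127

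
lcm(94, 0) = 0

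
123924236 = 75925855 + 47998381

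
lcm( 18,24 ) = 72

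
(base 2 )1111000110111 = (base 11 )58a2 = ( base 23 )ee7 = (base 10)7735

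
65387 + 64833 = 130220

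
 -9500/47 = -203 + 41/47 = - 202.13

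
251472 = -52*( - 4836)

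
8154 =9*906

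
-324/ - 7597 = 324/7597 = 0.04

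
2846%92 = 86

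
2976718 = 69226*43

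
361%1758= 361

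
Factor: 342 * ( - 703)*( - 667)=160364142= 2^1*3^2*19^2*23^1*29^1*37^1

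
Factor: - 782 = - 2^1*17^1*23^1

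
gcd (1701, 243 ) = 243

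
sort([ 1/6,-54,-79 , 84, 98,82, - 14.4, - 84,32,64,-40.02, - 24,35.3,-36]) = [- 84,-79,-54, - 40.02, - 36,-24, - 14.4, 1/6, 32,35.3, 64,  82,84, 98]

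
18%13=5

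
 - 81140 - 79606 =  - 160746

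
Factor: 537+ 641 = 1178 = 2^1 * 19^1 * 31^1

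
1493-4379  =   - 2886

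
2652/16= 663/4   =  165.75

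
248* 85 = 21080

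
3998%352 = 126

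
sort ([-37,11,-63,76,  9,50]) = [ - 63, - 37,9,11,50,76 ] 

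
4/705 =4/705 =0.01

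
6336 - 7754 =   -  1418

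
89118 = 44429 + 44689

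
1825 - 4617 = - 2792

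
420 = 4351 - 3931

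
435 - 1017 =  - 582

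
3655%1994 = 1661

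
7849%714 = 709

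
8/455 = 8/455= 0.02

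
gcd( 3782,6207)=1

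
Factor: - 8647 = -8647^1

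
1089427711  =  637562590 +451865121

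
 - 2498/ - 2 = 1249/1   =  1249.00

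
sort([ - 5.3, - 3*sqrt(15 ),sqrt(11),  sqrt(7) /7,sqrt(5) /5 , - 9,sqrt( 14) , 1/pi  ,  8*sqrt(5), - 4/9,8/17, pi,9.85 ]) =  [  -  3 * sqrt(15),-9,-5.3, - 4/9,1/pi,sqrt(7 ) /7,sqrt(5) /5 , 8/17,pi,sqrt(11), sqrt(14), 9.85,8*sqrt( 5) ] 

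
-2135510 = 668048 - 2803558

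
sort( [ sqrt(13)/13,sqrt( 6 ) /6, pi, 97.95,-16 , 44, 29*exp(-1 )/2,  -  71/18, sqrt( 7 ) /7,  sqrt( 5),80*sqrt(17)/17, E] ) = [ - 16 , - 71/18, sqrt(13)/13, sqrt(7)/7,sqrt( 6 ) /6, sqrt( 5), E, pi, 29* exp ( -1 ) /2,80*sqrt (17 )/17, 44,97.95] 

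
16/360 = 2/45 = 0.04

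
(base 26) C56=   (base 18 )1784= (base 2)10000000111000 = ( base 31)8I2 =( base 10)8248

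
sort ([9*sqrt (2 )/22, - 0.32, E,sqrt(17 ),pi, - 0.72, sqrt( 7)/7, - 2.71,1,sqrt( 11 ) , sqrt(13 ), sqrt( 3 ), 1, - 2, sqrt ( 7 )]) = [-2.71, - 2, - 0.72, - 0.32, sqrt( 7)/7  ,  9*sqrt(2 ) /22, 1 , 1, sqrt(3 ), sqrt ( 7) , E,pi, sqrt ( 11),  sqrt( 13),sqrt( 17)]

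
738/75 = 9+21/25 = 9.84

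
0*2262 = 0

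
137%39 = 20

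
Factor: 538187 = 13^1 * 41399^1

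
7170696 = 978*7332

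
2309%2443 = 2309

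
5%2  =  1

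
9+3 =12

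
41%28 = 13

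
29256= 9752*3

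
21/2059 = 21/2059= 0.01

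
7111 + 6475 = 13586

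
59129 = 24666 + 34463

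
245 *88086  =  21581070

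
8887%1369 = 673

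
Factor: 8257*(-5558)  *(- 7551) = 2^1* 3^2*7^1*23^1*359^1*397^1 * 839^1 = 346533557706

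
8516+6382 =14898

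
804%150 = 54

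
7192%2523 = 2146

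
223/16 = 223/16 = 13.94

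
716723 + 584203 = 1300926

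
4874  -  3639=1235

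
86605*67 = 5802535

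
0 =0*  29768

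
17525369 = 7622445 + 9902924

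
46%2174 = 46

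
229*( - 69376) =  - 15887104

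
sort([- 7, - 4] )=[ - 7, -4] 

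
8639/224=8639/224 = 38.57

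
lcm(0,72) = 0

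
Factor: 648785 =5^1*129757^1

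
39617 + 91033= 130650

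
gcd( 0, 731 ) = 731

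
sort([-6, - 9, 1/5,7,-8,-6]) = [ - 9, - 8,-6,-6, 1/5,7 ] 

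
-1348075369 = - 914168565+-433906804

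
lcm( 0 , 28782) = 0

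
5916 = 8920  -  3004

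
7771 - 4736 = 3035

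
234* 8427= 1971918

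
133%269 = 133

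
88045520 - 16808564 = 71236956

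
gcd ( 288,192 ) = 96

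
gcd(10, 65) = 5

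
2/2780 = 1/1390 = 0.00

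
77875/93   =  837+34/93 =837.37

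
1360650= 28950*47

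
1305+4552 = 5857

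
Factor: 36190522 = 2^1*101^1*179161^1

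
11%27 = 11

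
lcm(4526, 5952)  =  434496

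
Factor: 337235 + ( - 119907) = 217328 = 2^4*17^2*47^1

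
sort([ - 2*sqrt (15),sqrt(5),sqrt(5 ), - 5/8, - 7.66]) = [ - 2*sqrt(15 ), - 7.66 , - 5/8,sqrt( 5 ),sqrt(5) ] 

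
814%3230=814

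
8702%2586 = 944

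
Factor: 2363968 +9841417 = 5^1*2441077^1 = 12205385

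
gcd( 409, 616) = 1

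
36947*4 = 147788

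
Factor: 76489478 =2^1*13^1 * 19^1*67^1*2311^1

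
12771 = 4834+7937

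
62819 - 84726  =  - 21907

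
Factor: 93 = 3^1*31^1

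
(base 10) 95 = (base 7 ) 164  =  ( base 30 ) 35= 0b1011111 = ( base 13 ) 74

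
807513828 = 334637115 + 472876713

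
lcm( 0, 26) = 0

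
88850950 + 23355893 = 112206843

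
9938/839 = 11 + 709/839 = 11.85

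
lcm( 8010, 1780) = 16020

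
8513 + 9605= 18118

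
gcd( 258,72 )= 6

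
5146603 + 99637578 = 104784181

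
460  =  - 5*( - 92 )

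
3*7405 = 22215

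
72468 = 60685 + 11783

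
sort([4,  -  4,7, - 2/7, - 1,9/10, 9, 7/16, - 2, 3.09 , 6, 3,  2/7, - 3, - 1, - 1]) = [ -4,- 3, - 2,  -  1, - 1,-1,-2/7, 2/7, 7/16,  9/10, 3, 3.09,4, 6, 7, 9]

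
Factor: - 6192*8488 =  - 2^7*3^2*43^1*1061^1 = -52557696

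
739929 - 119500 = 620429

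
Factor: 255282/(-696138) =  - 271^1*739^( - 1)=- 271/739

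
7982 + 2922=10904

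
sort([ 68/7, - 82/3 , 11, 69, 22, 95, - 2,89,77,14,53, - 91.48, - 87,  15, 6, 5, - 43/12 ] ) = [ - 91.48, - 87, - 82/3, - 43/12, - 2, 5, 6, 68/7 , 11,14, 15,  22, 53, 69,  77, 89, 95]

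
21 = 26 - 5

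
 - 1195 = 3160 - 4355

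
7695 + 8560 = 16255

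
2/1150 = 1/575 = 0.00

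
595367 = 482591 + 112776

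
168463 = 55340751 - 55172288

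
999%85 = 64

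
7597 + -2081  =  5516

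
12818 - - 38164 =50982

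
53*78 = 4134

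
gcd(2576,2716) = 28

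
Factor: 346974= 2^1*3^1*57829^1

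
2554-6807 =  - 4253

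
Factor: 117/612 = 13/68 = 2^(- 2 )*13^1*17^(-1)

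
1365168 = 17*80304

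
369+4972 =5341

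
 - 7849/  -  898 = 8 + 665/898 = 8.74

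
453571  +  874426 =1327997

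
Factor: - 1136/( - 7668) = 4/27 = 2^2*3^(  -  3 ) 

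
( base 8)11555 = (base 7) 20333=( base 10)4973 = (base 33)4IN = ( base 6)35005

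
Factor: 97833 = 3^1*32611^1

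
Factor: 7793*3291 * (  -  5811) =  - 149033339793 = - 3^2 * 13^1*149^1*1097^1*7793^1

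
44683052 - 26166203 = 18516849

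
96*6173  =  592608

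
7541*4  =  30164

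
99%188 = 99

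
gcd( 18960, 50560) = 6320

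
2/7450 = 1/3725 = 0.00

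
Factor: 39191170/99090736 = 19595585/49545368=2^ (  -  3)*5^1*37^( - 1)*59^( - 1) * 1667^1 * 2351^1*2837^( - 1 ) 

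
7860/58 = 135 + 15/29= 135.52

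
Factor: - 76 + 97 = 3^1*7^1 = 21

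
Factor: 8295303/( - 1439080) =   -  2^( - 3)*3^1*5^( - 1)*17^1*311^1*523^1*35977^( - 1 )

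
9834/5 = 1966 + 4/5 = 1966.80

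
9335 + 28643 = 37978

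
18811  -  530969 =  - 512158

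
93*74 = 6882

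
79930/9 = 8881 + 1/9 =8881.11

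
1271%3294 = 1271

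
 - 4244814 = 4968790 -9213604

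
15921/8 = 15921/8 = 1990.12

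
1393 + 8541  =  9934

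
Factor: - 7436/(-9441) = 2^2*3^( - 2 )*11^1 * 13^2*1049^( - 1 )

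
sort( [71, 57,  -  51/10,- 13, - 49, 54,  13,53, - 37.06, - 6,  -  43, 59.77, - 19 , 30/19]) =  [ - 49,- 43, - 37.06 ,-19, - 13,  -  6, - 51/10 , 30/19 , 13, 53 , 54,57, 59.77,71]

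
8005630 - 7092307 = 913323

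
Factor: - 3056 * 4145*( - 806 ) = 2^5*5^1*13^1 * 31^1*191^1*829^1 = 10209698720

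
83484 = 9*9276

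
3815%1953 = 1862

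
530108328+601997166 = 1132105494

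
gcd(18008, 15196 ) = 4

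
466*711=331326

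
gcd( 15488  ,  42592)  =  3872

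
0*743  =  0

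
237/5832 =79/1944 = 0.04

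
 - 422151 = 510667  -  932818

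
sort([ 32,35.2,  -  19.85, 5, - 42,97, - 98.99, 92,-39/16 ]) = [ - 98.99, - 42,  -  19.85, - 39/16 , 5,  32, 35.2, 92,  97]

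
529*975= 515775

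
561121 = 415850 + 145271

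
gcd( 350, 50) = 50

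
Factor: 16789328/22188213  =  2^4*3^( - 2 )*17^( - 1) * 145021^ ( - 1)*1049333^1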